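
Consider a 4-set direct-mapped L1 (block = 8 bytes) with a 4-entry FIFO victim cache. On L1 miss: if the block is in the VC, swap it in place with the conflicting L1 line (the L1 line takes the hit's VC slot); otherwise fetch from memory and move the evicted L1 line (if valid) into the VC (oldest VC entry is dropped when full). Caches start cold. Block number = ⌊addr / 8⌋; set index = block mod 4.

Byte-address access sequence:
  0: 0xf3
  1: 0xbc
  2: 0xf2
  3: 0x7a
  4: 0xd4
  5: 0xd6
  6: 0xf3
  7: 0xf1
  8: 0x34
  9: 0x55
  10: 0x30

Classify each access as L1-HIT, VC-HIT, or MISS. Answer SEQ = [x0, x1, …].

#0 0xf3→b30/s2 MISS; vc=[]
#1 0xbc→b23/s3 MISS; vc=[]
#2 0xf2→b30/s2 L1-HIT; vc=[]
#3 0x7a→b15/s3 MISS; vc=[23]
#4 0xd4→b26/s2 MISS; vc=[23,30]
#5 0xd6→b26/s2 L1-HIT; vc=[23,30]
#6 0xf3→b30/s2 VC-HIT; vc=[23,26]
#7 0xf1→b30/s2 L1-HIT; vc=[23,26]
#8 0x34→b6/s2 MISS; vc=[23,26,30]
#9 0x55→b10/s2 MISS; vc=[23,26,30,6]
#10 0x30→b6/s2 VC-HIT; vc=[23,26,30,10]

SEQ = [MISS, MISS, L1-HIT, MISS, MISS, L1-HIT, VC-HIT, L1-HIT, MISS, MISS, VC-HIT]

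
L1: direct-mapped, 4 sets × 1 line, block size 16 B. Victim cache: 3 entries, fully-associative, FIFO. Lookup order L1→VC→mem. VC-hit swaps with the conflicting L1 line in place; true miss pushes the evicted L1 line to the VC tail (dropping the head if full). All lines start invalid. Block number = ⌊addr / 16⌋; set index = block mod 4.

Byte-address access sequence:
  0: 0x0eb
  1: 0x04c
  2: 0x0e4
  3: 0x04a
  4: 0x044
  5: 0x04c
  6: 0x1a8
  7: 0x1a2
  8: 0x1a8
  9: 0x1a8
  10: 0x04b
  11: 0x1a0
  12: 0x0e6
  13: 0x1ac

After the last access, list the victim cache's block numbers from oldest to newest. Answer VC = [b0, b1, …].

0: 0xeb (blk 14, set 2) → MISS  vc=[]
1: 0x4c (blk 4, set 0) → MISS  vc=[]
2: 0xe4 (blk 14, set 2) → L1-HIT  vc=[]
3: 0x4a (blk 4, set 0) → L1-HIT  vc=[]
4: 0x44 (blk 4, set 0) → L1-HIT  vc=[]
5: 0x4c (blk 4, set 0) → L1-HIT  vc=[]
6: 0x1a8 (blk 26, set 2) → MISS  vc=[14]
7: 0x1a2 (blk 26, set 2) → L1-HIT  vc=[14]
8: 0x1a8 (blk 26, set 2) → L1-HIT  vc=[14]
9: 0x1a8 (blk 26, set 2) → L1-HIT  vc=[14]
10: 0x4b (blk 4, set 0) → L1-HIT  vc=[14]
11: 0x1a0 (blk 26, set 2) → L1-HIT  vc=[14]
12: 0xe6 (blk 14, set 2) → VC-HIT  vc=[26]
13: 0x1ac (blk 26, set 2) → VC-HIT  vc=[14]

VC = [14]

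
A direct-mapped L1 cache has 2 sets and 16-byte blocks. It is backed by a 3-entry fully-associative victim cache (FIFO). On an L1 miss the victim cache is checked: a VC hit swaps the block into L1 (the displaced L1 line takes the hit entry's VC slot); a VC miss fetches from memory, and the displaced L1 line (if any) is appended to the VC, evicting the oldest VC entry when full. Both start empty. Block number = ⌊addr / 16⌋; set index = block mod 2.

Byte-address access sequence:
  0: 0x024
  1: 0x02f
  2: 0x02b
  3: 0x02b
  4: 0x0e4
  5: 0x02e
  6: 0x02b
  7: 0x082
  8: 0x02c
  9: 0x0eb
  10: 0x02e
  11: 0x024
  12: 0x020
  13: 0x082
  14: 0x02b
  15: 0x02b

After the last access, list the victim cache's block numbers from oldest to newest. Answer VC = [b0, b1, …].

VC = [14, 8]

  [0] addr=0x24 blk=2 s=0: MISS | VC []
  [1] addr=0x2f blk=2 s=0: L1-HIT | VC []
  [2] addr=0x2b blk=2 s=0: L1-HIT | VC []
  [3] addr=0x2b blk=2 s=0: L1-HIT | VC []
  [4] addr=0xe4 blk=14 s=0: MISS | VC [2]
  [5] addr=0x2e blk=2 s=0: VC-HIT | VC [14]
  [6] addr=0x2b blk=2 s=0: L1-HIT | VC [14]
  [7] addr=0x82 blk=8 s=0: MISS | VC [14, 2]
  [8] addr=0x2c blk=2 s=0: VC-HIT | VC [14, 8]
  [9] addr=0xeb blk=14 s=0: VC-HIT | VC [2, 8]
  [10] addr=0x2e blk=2 s=0: VC-HIT | VC [14, 8]
  [11] addr=0x24 blk=2 s=0: L1-HIT | VC [14, 8]
  [12] addr=0x20 blk=2 s=0: L1-HIT | VC [14, 8]
  [13] addr=0x82 blk=8 s=0: VC-HIT | VC [14, 2]
  [14] addr=0x2b blk=2 s=0: VC-HIT | VC [14, 8]
  [15] addr=0x2b blk=2 s=0: L1-HIT | VC [14, 8]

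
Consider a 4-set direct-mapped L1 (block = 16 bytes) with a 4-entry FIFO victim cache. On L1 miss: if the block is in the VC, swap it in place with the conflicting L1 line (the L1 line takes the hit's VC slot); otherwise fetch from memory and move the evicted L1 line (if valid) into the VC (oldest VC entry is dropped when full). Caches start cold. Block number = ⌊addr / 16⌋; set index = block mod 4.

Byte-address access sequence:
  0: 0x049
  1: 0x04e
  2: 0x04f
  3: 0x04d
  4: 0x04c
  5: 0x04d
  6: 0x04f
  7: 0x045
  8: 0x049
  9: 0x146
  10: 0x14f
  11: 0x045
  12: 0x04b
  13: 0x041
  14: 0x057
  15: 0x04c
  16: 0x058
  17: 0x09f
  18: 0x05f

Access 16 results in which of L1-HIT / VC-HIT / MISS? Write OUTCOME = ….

OUTCOME = L1-HIT

0: 0x49 (blk 4, set 0) → MISS  vc=[]
1: 0x4e (blk 4, set 0) → L1-HIT  vc=[]
2: 0x4f (blk 4, set 0) → L1-HIT  vc=[]
3: 0x4d (blk 4, set 0) → L1-HIT  vc=[]
4: 0x4c (blk 4, set 0) → L1-HIT  vc=[]
5: 0x4d (blk 4, set 0) → L1-HIT  vc=[]
6: 0x4f (blk 4, set 0) → L1-HIT  vc=[]
7: 0x45 (blk 4, set 0) → L1-HIT  vc=[]
8: 0x49 (blk 4, set 0) → L1-HIT  vc=[]
9: 0x146 (blk 20, set 0) → MISS  vc=[4]
10: 0x14f (blk 20, set 0) → L1-HIT  vc=[4]
11: 0x45 (blk 4, set 0) → VC-HIT  vc=[20]
12: 0x4b (blk 4, set 0) → L1-HIT  vc=[20]
13: 0x41 (blk 4, set 0) → L1-HIT  vc=[20]
14: 0x57 (blk 5, set 1) → MISS  vc=[20]
15: 0x4c (blk 4, set 0) → L1-HIT  vc=[20]
16: 0x58 (blk 5, set 1) → L1-HIT  vc=[20]
17: 0x9f (blk 9, set 1) → MISS  vc=[20, 5]
18: 0x5f (blk 5, set 1) → VC-HIT  vc=[20, 9]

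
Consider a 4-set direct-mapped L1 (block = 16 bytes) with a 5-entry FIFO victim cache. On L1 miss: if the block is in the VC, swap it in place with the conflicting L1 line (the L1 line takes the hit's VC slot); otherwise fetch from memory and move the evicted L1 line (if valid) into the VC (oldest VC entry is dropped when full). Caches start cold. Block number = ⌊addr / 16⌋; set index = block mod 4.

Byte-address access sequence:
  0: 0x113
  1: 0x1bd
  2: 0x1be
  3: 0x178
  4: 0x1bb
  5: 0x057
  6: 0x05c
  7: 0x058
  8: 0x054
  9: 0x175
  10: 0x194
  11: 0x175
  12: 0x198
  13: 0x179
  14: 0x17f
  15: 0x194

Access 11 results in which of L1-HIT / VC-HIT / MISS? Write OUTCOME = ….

OUTCOME = L1-HIT

#0 0x113→b17/s1 MISS; vc=[]
#1 0x1bd→b27/s3 MISS; vc=[]
#2 0x1be→b27/s3 L1-HIT; vc=[]
#3 0x178→b23/s3 MISS; vc=[27]
#4 0x1bb→b27/s3 VC-HIT; vc=[23]
#5 0x57→b5/s1 MISS; vc=[23,17]
#6 0x5c→b5/s1 L1-HIT; vc=[23,17]
#7 0x58→b5/s1 L1-HIT; vc=[23,17]
#8 0x54→b5/s1 L1-HIT; vc=[23,17]
#9 0x175→b23/s3 VC-HIT; vc=[27,17]
#10 0x194→b25/s1 MISS; vc=[27,17,5]
#11 0x175→b23/s3 L1-HIT; vc=[27,17,5]
#12 0x198→b25/s1 L1-HIT; vc=[27,17,5]
#13 0x179→b23/s3 L1-HIT; vc=[27,17,5]
#14 0x17f→b23/s3 L1-HIT; vc=[27,17,5]
#15 0x194→b25/s1 L1-HIT; vc=[27,17,5]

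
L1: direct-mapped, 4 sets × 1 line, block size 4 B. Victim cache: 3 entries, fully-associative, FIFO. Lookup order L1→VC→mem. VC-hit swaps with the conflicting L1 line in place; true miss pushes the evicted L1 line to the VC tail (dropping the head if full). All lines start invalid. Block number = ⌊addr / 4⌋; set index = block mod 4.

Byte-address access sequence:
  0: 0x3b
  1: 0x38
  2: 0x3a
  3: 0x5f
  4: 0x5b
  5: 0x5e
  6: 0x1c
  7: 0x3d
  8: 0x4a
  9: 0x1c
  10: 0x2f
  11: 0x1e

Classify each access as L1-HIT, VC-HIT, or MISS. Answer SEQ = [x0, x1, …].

#0 0x3b→b14/s2 MISS; vc=[]
#1 0x38→b14/s2 L1-HIT; vc=[]
#2 0x3a→b14/s2 L1-HIT; vc=[]
#3 0x5f→b23/s3 MISS; vc=[]
#4 0x5b→b22/s2 MISS; vc=[14]
#5 0x5e→b23/s3 L1-HIT; vc=[14]
#6 0x1c→b7/s3 MISS; vc=[14,23]
#7 0x3d→b15/s3 MISS; vc=[14,23,7]
#8 0x4a→b18/s2 MISS; vc=[23,7,22]
#9 0x1c→b7/s3 VC-HIT; vc=[23,15,22]
#10 0x2f→b11/s3 MISS; vc=[15,22,7]
#11 0x1e→b7/s3 VC-HIT; vc=[15,22,11]

SEQ = [MISS, L1-HIT, L1-HIT, MISS, MISS, L1-HIT, MISS, MISS, MISS, VC-HIT, MISS, VC-HIT]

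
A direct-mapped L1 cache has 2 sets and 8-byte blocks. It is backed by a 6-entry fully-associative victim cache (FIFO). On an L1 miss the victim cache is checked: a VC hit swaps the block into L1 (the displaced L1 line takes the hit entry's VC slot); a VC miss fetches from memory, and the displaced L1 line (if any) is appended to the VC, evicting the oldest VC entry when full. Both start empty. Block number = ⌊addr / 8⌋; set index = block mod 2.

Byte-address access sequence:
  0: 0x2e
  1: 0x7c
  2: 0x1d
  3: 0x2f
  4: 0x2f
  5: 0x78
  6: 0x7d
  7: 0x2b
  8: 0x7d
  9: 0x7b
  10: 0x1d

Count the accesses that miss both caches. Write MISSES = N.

0: 0x2e (blk 5, set 1) → MISS  vc=[]
1: 0x7c (blk 15, set 1) → MISS  vc=[5]
2: 0x1d (blk 3, set 1) → MISS  vc=[5, 15]
3: 0x2f (blk 5, set 1) → VC-HIT  vc=[3, 15]
4: 0x2f (blk 5, set 1) → L1-HIT  vc=[3, 15]
5: 0x78 (blk 15, set 1) → VC-HIT  vc=[3, 5]
6: 0x7d (blk 15, set 1) → L1-HIT  vc=[3, 5]
7: 0x2b (blk 5, set 1) → VC-HIT  vc=[3, 15]
8: 0x7d (blk 15, set 1) → VC-HIT  vc=[3, 5]
9: 0x7b (blk 15, set 1) → L1-HIT  vc=[3, 5]
10: 0x1d (blk 3, set 1) → VC-HIT  vc=[15, 5]

MISSES = 3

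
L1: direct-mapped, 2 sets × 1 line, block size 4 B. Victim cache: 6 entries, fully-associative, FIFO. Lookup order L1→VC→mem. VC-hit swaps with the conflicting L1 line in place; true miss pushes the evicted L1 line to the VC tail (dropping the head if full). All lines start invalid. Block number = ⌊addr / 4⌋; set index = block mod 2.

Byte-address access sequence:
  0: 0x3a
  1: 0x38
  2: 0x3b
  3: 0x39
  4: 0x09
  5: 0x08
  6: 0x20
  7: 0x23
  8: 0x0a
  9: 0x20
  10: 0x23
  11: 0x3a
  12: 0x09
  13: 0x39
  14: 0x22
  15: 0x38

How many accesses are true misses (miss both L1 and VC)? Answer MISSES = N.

MISSES = 3

  [0] addr=0x3a blk=14 s=0: MISS | VC []
  [1] addr=0x38 blk=14 s=0: L1-HIT | VC []
  [2] addr=0x3b blk=14 s=0: L1-HIT | VC []
  [3] addr=0x39 blk=14 s=0: L1-HIT | VC []
  [4] addr=0x9 blk=2 s=0: MISS | VC [14]
  [5] addr=0x8 blk=2 s=0: L1-HIT | VC [14]
  [6] addr=0x20 blk=8 s=0: MISS | VC [14, 2]
  [7] addr=0x23 blk=8 s=0: L1-HIT | VC [14, 2]
  [8] addr=0xa blk=2 s=0: VC-HIT | VC [14, 8]
  [9] addr=0x20 blk=8 s=0: VC-HIT | VC [14, 2]
  [10] addr=0x23 blk=8 s=0: L1-HIT | VC [14, 2]
  [11] addr=0x3a blk=14 s=0: VC-HIT | VC [8, 2]
  [12] addr=0x9 blk=2 s=0: VC-HIT | VC [8, 14]
  [13] addr=0x39 blk=14 s=0: VC-HIT | VC [8, 2]
  [14] addr=0x22 blk=8 s=0: VC-HIT | VC [14, 2]
  [15] addr=0x38 blk=14 s=0: VC-HIT | VC [8, 2]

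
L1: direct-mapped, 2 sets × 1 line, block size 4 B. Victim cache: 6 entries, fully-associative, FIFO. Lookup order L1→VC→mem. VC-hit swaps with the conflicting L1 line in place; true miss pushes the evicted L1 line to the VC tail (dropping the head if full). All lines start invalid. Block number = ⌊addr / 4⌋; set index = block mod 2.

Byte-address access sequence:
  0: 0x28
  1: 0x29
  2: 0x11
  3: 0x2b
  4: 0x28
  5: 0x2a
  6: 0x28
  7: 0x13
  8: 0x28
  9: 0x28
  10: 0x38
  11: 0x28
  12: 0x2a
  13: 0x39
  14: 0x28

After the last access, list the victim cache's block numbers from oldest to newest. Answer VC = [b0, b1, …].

VC = [4, 14]

0: 0x28 (blk 10, set 0) → MISS  vc=[]
1: 0x29 (blk 10, set 0) → L1-HIT  vc=[]
2: 0x11 (blk 4, set 0) → MISS  vc=[10]
3: 0x2b (blk 10, set 0) → VC-HIT  vc=[4]
4: 0x28 (blk 10, set 0) → L1-HIT  vc=[4]
5: 0x2a (blk 10, set 0) → L1-HIT  vc=[4]
6: 0x28 (blk 10, set 0) → L1-HIT  vc=[4]
7: 0x13 (blk 4, set 0) → VC-HIT  vc=[10]
8: 0x28 (blk 10, set 0) → VC-HIT  vc=[4]
9: 0x28 (blk 10, set 0) → L1-HIT  vc=[4]
10: 0x38 (blk 14, set 0) → MISS  vc=[4, 10]
11: 0x28 (blk 10, set 0) → VC-HIT  vc=[4, 14]
12: 0x2a (blk 10, set 0) → L1-HIT  vc=[4, 14]
13: 0x39 (blk 14, set 0) → VC-HIT  vc=[4, 10]
14: 0x28 (blk 10, set 0) → VC-HIT  vc=[4, 14]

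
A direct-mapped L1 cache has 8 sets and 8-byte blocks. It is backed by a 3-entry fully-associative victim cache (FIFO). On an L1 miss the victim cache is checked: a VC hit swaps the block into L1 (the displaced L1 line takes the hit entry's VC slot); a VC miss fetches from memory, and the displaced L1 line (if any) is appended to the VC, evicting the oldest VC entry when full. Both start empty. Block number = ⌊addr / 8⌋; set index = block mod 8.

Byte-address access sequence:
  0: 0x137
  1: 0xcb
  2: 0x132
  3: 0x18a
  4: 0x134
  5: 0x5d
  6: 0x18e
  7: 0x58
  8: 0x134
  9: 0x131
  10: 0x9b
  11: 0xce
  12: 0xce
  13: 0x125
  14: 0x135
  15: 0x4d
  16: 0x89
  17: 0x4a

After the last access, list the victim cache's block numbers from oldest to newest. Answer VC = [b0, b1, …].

#0 0x137→b38/s6 MISS; vc=[]
#1 0xcb→b25/s1 MISS; vc=[]
#2 0x132→b38/s6 L1-HIT; vc=[]
#3 0x18a→b49/s1 MISS; vc=[25]
#4 0x134→b38/s6 L1-HIT; vc=[25]
#5 0x5d→b11/s3 MISS; vc=[25]
#6 0x18e→b49/s1 L1-HIT; vc=[25]
#7 0x58→b11/s3 L1-HIT; vc=[25]
#8 0x134→b38/s6 L1-HIT; vc=[25]
#9 0x131→b38/s6 L1-HIT; vc=[25]
#10 0x9b→b19/s3 MISS; vc=[25,11]
#11 0xce→b25/s1 VC-HIT; vc=[49,11]
#12 0xce→b25/s1 L1-HIT; vc=[49,11]
#13 0x125→b36/s4 MISS; vc=[49,11]
#14 0x135→b38/s6 L1-HIT; vc=[49,11]
#15 0x4d→b9/s1 MISS; vc=[49,11,25]
#16 0x89→b17/s1 MISS; vc=[11,25,9]
#17 0x4a→b9/s1 VC-HIT; vc=[11,25,17]

VC = [11, 25, 17]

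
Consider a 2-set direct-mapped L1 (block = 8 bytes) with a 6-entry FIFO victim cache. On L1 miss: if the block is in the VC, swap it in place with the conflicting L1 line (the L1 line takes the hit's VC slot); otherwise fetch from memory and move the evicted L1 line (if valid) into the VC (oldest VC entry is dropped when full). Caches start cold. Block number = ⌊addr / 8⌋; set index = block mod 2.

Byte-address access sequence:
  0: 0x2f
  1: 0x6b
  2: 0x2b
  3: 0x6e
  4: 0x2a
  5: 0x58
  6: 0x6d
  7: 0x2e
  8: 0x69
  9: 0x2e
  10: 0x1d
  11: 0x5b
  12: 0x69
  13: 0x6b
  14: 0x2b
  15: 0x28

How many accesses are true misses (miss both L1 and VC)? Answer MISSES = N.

0: 0x2f (blk 5, set 1) → MISS  vc=[]
1: 0x6b (blk 13, set 1) → MISS  vc=[5]
2: 0x2b (blk 5, set 1) → VC-HIT  vc=[13]
3: 0x6e (blk 13, set 1) → VC-HIT  vc=[5]
4: 0x2a (blk 5, set 1) → VC-HIT  vc=[13]
5: 0x58 (blk 11, set 1) → MISS  vc=[13, 5]
6: 0x6d (blk 13, set 1) → VC-HIT  vc=[11, 5]
7: 0x2e (blk 5, set 1) → VC-HIT  vc=[11, 13]
8: 0x69 (blk 13, set 1) → VC-HIT  vc=[11, 5]
9: 0x2e (blk 5, set 1) → VC-HIT  vc=[11, 13]
10: 0x1d (blk 3, set 1) → MISS  vc=[11, 13, 5]
11: 0x5b (blk 11, set 1) → VC-HIT  vc=[3, 13, 5]
12: 0x69 (blk 13, set 1) → VC-HIT  vc=[3, 11, 5]
13: 0x6b (blk 13, set 1) → L1-HIT  vc=[3, 11, 5]
14: 0x2b (blk 5, set 1) → VC-HIT  vc=[3, 11, 13]
15: 0x28 (blk 5, set 1) → L1-HIT  vc=[3, 11, 13]

MISSES = 4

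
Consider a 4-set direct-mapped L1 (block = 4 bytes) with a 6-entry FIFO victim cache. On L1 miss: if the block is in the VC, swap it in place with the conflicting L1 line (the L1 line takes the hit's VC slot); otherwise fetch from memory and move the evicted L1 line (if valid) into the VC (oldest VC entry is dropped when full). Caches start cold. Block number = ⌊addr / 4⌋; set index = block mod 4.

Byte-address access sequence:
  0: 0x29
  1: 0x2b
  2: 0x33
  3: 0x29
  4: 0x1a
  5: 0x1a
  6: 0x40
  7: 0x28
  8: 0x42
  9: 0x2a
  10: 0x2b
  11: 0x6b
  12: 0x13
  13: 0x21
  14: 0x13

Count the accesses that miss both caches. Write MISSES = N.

#0 0x29→b10/s2 MISS; vc=[]
#1 0x2b→b10/s2 L1-HIT; vc=[]
#2 0x33→b12/s0 MISS; vc=[]
#3 0x29→b10/s2 L1-HIT; vc=[]
#4 0x1a→b6/s2 MISS; vc=[10]
#5 0x1a→b6/s2 L1-HIT; vc=[10]
#6 0x40→b16/s0 MISS; vc=[10,12]
#7 0x28→b10/s2 VC-HIT; vc=[6,12]
#8 0x42→b16/s0 L1-HIT; vc=[6,12]
#9 0x2a→b10/s2 L1-HIT; vc=[6,12]
#10 0x2b→b10/s2 L1-HIT; vc=[6,12]
#11 0x6b→b26/s2 MISS; vc=[6,12,10]
#12 0x13→b4/s0 MISS; vc=[6,12,10,16]
#13 0x21→b8/s0 MISS; vc=[6,12,10,16,4]
#14 0x13→b4/s0 VC-HIT; vc=[6,12,10,16,8]

MISSES = 7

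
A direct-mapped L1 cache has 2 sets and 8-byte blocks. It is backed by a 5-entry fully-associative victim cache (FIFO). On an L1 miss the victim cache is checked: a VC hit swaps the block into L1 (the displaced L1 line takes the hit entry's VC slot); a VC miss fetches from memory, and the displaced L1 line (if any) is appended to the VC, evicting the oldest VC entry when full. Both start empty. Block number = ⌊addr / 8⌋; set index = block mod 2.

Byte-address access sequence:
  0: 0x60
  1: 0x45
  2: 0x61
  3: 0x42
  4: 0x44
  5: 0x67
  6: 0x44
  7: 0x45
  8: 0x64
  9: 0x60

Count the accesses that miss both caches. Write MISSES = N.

MISSES = 2

#0 0x60→b12/s0 MISS; vc=[]
#1 0x45→b8/s0 MISS; vc=[12]
#2 0x61→b12/s0 VC-HIT; vc=[8]
#3 0x42→b8/s0 VC-HIT; vc=[12]
#4 0x44→b8/s0 L1-HIT; vc=[12]
#5 0x67→b12/s0 VC-HIT; vc=[8]
#6 0x44→b8/s0 VC-HIT; vc=[12]
#7 0x45→b8/s0 L1-HIT; vc=[12]
#8 0x64→b12/s0 VC-HIT; vc=[8]
#9 0x60→b12/s0 L1-HIT; vc=[8]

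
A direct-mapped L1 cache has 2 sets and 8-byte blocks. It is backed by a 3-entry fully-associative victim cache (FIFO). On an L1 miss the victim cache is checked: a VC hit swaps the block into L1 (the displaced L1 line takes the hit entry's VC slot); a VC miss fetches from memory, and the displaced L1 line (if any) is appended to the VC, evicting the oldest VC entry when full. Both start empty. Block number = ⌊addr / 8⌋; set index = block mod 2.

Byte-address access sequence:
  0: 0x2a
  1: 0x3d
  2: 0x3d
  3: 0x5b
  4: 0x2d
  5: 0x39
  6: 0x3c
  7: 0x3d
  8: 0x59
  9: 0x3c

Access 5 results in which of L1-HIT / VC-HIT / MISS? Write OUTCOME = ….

  [0] addr=0x2a blk=5 s=1: MISS | VC []
  [1] addr=0x3d blk=7 s=1: MISS | VC [5]
  [2] addr=0x3d blk=7 s=1: L1-HIT | VC [5]
  [3] addr=0x5b blk=11 s=1: MISS | VC [5, 7]
  [4] addr=0x2d blk=5 s=1: VC-HIT | VC [11, 7]
  [5] addr=0x39 blk=7 s=1: VC-HIT | VC [11, 5]
  [6] addr=0x3c blk=7 s=1: L1-HIT | VC [11, 5]
  [7] addr=0x3d blk=7 s=1: L1-HIT | VC [11, 5]
  [8] addr=0x59 blk=11 s=1: VC-HIT | VC [7, 5]
  [9] addr=0x3c blk=7 s=1: VC-HIT | VC [11, 5]

OUTCOME = VC-HIT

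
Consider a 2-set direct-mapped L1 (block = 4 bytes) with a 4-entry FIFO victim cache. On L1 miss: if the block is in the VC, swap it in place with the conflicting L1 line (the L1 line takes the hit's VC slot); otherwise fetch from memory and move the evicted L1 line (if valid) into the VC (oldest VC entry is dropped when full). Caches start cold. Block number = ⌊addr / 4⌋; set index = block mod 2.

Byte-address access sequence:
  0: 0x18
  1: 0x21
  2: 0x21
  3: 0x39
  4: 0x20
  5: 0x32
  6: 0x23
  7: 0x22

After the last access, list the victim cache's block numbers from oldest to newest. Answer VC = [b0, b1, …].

0: 0x18 (blk 6, set 0) → MISS  vc=[]
1: 0x21 (blk 8, set 0) → MISS  vc=[6]
2: 0x21 (blk 8, set 0) → L1-HIT  vc=[6]
3: 0x39 (blk 14, set 0) → MISS  vc=[6, 8]
4: 0x20 (blk 8, set 0) → VC-HIT  vc=[6, 14]
5: 0x32 (blk 12, set 0) → MISS  vc=[6, 14, 8]
6: 0x23 (blk 8, set 0) → VC-HIT  vc=[6, 14, 12]
7: 0x22 (blk 8, set 0) → L1-HIT  vc=[6, 14, 12]

VC = [6, 14, 12]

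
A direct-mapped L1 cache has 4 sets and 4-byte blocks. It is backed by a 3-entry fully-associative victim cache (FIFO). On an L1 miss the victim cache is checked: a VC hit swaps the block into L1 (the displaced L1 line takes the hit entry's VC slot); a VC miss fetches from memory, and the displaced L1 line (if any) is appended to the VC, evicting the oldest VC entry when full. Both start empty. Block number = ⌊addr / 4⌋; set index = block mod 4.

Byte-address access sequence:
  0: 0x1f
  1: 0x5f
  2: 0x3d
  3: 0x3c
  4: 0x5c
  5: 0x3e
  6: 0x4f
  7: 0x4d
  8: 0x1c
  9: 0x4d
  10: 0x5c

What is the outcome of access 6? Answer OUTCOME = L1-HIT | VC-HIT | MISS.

0: 0x1f (blk 7, set 3) → MISS  vc=[]
1: 0x5f (blk 23, set 3) → MISS  vc=[7]
2: 0x3d (blk 15, set 3) → MISS  vc=[7, 23]
3: 0x3c (blk 15, set 3) → L1-HIT  vc=[7, 23]
4: 0x5c (blk 23, set 3) → VC-HIT  vc=[7, 15]
5: 0x3e (blk 15, set 3) → VC-HIT  vc=[7, 23]
6: 0x4f (blk 19, set 3) → MISS  vc=[7, 23, 15]
7: 0x4d (blk 19, set 3) → L1-HIT  vc=[7, 23, 15]
8: 0x1c (blk 7, set 3) → VC-HIT  vc=[19, 23, 15]
9: 0x4d (blk 19, set 3) → VC-HIT  vc=[7, 23, 15]
10: 0x5c (blk 23, set 3) → VC-HIT  vc=[7, 19, 15]

OUTCOME = MISS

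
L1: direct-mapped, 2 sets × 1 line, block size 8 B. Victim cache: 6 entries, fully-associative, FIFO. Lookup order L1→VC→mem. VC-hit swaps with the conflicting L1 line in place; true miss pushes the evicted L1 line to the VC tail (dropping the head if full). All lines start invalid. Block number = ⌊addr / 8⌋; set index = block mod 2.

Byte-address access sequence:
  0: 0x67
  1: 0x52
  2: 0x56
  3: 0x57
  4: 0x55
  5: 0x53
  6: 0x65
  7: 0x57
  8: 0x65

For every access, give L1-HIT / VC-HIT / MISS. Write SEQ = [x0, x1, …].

  [0] addr=0x67 blk=12 s=0: MISS | VC []
  [1] addr=0x52 blk=10 s=0: MISS | VC [12]
  [2] addr=0x56 blk=10 s=0: L1-HIT | VC [12]
  [3] addr=0x57 blk=10 s=0: L1-HIT | VC [12]
  [4] addr=0x55 blk=10 s=0: L1-HIT | VC [12]
  [5] addr=0x53 blk=10 s=0: L1-HIT | VC [12]
  [6] addr=0x65 blk=12 s=0: VC-HIT | VC [10]
  [7] addr=0x57 blk=10 s=0: VC-HIT | VC [12]
  [8] addr=0x65 blk=12 s=0: VC-HIT | VC [10]

SEQ = [MISS, MISS, L1-HIT, L1-HIT, L1-HIT, L1-HIT, VC-HIT, VC-HIT, VC-HIT]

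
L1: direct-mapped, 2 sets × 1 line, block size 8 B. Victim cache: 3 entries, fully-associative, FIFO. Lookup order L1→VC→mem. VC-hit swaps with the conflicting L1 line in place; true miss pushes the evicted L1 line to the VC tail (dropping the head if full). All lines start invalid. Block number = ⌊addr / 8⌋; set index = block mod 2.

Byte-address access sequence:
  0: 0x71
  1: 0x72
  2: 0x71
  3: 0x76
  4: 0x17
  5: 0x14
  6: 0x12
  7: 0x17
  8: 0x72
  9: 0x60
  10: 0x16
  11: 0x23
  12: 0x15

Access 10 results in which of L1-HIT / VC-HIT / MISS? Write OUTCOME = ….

OUTCOME = VC-HIT

0: 0x71 (blk 14, set 0) → MISS  vc=[]
1: 0x72 (blk 14, set 0) → L1-HIT  vc=[]
2: 0x71 (blk 14, set 0) → L1-HIT  vc=[]
3: 0x76 (blk 14, set 0) → L1-HIT  vc=[]
4: 0x17 (blk 2, set 0) → MISS  vc=[14]
5: 0x14 (blk 2, set 0) → L1-HIT  vc=[14]
6: 0x12 (blk 2, set 0) → L1-HIT  vc=[14]
7: 0x17 (blk 2, set 0) → L1-HIT  vc=[14]
8: 0x72 (blk 14, set 0) → VC-HIT  vc=[2]
9: 0x60 (blk 12, set 0) → MISS  vc=[2, 14]
10: 0x16 (blk 2, set 0) → VC-HIT  vc=[12, 14]
11: 0x23 (blk 4, set 0) → MISS  vc=[12, 14, 2]
12: 0x15 (blk 2, set 0) → VC-HIT  vc=[12, 14, 4]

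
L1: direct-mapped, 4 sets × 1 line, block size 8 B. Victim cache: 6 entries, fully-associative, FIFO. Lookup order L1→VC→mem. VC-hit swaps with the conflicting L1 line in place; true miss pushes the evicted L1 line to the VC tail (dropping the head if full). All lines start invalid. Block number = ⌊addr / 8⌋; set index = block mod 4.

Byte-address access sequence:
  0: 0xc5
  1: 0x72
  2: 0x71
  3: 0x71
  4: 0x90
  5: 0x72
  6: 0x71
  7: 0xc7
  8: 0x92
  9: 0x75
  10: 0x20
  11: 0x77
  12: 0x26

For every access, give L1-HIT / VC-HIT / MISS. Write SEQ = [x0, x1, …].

SEQ = [MISS, MISS, L1-HIT, L1-HIT, MISS, VC-HIT, L1-HIT, L1-HIT, VC-HIT, VC-HIT, MISS, L1-HIT, L1-HIT]

#0 0xc5→b24/s0 MISS; vc=[]
#1 0x72→b14/s2 MISS; vc=[]
#2 0x71→b14/s2 L1-HIT; vc=[]
#3 0x71→b14/s2 L1-HIT; vc=[]
#4 0x90→b18/s2 MISS; vc=[14]
#5 0x72→b14/s2 VC-HIT; vc=[18]
#6 0x71→b14/s2 L1-HIT; vc=[18]
#7 0xc7→b24/s0 L1-HIT; vc=[18]
#8 0x92→b18/s2 VC-HIT; vc=[14]
#9 0x75→b14/s2 VC-HIT; vc=[18]
#10 0x20→b4/s0 MISS; vc=[18,24]
#11 0x77→b14/s2 L1-HIT; vc=[18,24]
#12 0x26→b4/s0 L1-HIT; vc=[18,24]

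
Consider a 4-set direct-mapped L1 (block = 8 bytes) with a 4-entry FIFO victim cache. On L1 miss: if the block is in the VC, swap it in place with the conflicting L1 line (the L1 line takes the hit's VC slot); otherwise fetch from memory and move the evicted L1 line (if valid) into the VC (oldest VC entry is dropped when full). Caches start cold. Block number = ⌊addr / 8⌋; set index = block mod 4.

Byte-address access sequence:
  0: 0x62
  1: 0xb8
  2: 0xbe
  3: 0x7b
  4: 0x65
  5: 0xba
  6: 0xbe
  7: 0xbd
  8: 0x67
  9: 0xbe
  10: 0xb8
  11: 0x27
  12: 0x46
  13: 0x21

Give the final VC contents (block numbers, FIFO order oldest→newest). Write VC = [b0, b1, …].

VC = [15, 12, 8]

0: 0x62 (blk 12, set 0) → MISS  vc=[]
1: 0xb8 (blk 23, set 3) → MISS  vc=[]
2: 0xbe (blk 23, set 3) → L1-HIT  vc=[]
3: 0x7b (blk 15, set 3) → MISS  vc=[23]
4: 0x65 (blk 12, set 0) → L1-HIT  vc=[23]
5: 0xba (blk 23, set 3) → VC-HIT  vc=[15]
6: 0xbe (blk 23, set 3) → L1-HIT  vc=[15]
7: 0xbd (blk 23, set 3) → L1-HIT  vc=[15]
8: 0x67 (blk 12, set 0) → L1-HIT  vc=[15]
9: 0xbe (blk 23, set 3) → L1-HIT  vc=[15]
10: 0xb8 (blk 23, set 3) → L1-HIT  vc=[15]
11: 0x27 (blk 4, set 0) → MISS  vc=[15, 12]
12: 0x46 (blk 8, set 0) → MISS  vc=[15, 12, 4]
13: 0x21 (blk 4, set 0) → VC-HIT  vc=[15, 12, 8]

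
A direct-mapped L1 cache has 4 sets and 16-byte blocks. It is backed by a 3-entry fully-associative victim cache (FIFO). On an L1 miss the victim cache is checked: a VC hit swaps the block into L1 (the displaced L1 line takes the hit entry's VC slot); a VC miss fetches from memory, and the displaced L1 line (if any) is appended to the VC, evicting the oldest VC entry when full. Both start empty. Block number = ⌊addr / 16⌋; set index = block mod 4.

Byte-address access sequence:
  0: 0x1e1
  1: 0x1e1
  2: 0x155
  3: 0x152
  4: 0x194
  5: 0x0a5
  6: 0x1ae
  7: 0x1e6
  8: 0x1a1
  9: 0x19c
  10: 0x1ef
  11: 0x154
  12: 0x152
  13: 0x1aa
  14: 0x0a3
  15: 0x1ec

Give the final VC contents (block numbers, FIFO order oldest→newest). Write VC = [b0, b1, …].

  [0] addr=0x1e1 blk=30 s=2: MISS | VC []
  [1] addr=0x1e1 blk=30 s=2: L1-HIT | VC []
  [2] addr=0x155 blk=21 s=1: MISS | VC []
  [3] addr=0x152 blk=21 s=1: L1-HIT | VC []
  [4] addr=0x194 blk=25 s=1: MISS | VC [21]
  [5] addr=0xa5 blk=10 s=2: MISS | VC [21, 30]
  [6] addr=0x1ae blk=26 s=2: MISS | VC [21, 30, 10]
  [7] addr=0x1e6 blk=30 s=2: VC-HIT | VC [21, 26, 10]
  [8] addr=0x1a1 blk=26 s=2: VC-HIT | VC [21, 30, 10]
  [9] addr=0x19c blk=25 s=1: L1-HIT | VC [21, 30, 10]
  [10] addr=0x1ef blk=30 s=2: VC-HIT | VC [21, 26, 10]
  [11] addr=0x154 blk=21 s=1: VC-HIT | VC [25, 26, 10]
  [12] addr=0x152 blk=21 s=1: L1-HIT | VC [25, 26, 10]
  [13] addr=0x1aa blk=26 s=2: VC-HIT | VC [25, 30, 10]
  [14] addr=0xa3 blk=10 s=2: VC-HIT | VC [25, 30, 26]
  [15] addr=0x1ec blk=30 s=2: VC-HIT | VC [25, 10, 26]

VC = [25, 10, 26]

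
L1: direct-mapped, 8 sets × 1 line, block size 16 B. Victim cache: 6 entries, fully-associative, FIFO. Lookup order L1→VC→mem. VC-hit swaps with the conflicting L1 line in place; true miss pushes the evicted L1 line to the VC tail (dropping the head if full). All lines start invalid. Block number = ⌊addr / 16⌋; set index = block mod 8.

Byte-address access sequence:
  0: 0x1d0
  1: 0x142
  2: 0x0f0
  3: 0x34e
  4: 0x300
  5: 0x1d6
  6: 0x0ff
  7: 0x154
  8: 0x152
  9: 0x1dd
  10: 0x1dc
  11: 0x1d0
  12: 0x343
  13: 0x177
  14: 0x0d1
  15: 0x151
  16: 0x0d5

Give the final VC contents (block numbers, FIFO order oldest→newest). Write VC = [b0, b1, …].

  [0] addr=0x1d0 blk=29 s=5: MISS | VC []
  [1] addr=0x142 blk=20 s=4: MISS | VC []
  [2] addr=0xf0 blk=15 s=7: MISS | VC []
  [3] addr=0x34e blk=52 s=4: MISS | VC [20]
  [4] addr=0x300 blk=48 s=0: MISS | VC [20]
  [5] addr=0x1d6 blk=29 s=5: L1-HIT | VC [20]
  [6] addr=0xff blk=15 s=7: L1-HIT | VC [20]
  [7] addr=0x154 blk=21 s=5: MISS | VC [20, 29]
  [8] addr=0x152 blk=21 s=5: L1-HIT | VC [20, 29]
  [9] addr=0x1dd blk=29 s=5: VC-HIT | VC [20, 21]
  [10] addr=0x1dc blk=29 s=5: L1-HIT | VC [20, 21]
  [11] addr=0x1d0 blk=29 s=5: L1-HIT | VC [20, 21]
  [12] addr=0x343 blk=52 s=4: L1-HIT | VC [20, 21]
  [13] addr=0x177 blk=23 s=7: MISS | VC [20, 21, 15]
  [14] addr=0xd1 blk=13 s=5: MISS | VC [20, 21, 15, 29]
  [15] addr=0x151 blk=21 s=5: VC-HIT | VC [20, 13, 15, 29]
  [16] addr=0xd5 blk=13 s=5: VC-HIT | VC [20, 21, 15, 29]

VC = [20, 21, 15, 29]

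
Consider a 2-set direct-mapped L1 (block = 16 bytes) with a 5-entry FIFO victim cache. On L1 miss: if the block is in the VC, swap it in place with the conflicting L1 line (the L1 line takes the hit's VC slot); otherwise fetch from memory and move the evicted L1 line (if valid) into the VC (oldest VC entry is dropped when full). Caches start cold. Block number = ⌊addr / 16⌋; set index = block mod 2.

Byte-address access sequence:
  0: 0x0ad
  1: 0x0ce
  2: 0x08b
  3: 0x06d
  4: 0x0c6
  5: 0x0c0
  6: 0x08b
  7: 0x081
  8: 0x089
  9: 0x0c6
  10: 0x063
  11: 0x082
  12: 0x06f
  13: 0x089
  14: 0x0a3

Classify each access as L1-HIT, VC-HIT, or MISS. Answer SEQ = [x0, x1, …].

  [0] addr=0xad blk=10 s=0: MISS | VC []
  [1] addr=0xce blk=12 s=0: MISS | VC [10]
  [2] addr=0x8b blk=8 s=0: MISS | VC [10, 12]
  [3] addr=0x6d blk=6 s=0: MISS | VC [10, 12, 8]
  [4] addr=0xc6 blk=12 s=0: VC-HIT | VC [10, 6, 8]
  [5] addr=0xc0 blk=12 s=0: L1-HIT | VC [10, 6, 8]
  [6] addr=0x8b blk=8 s=0: VC-HIT | VC [10, 6, 12]
  [7] addr=0x81 blk=8 s=0: L1-HIT | VC [10, 6, 12]
  [8] addr=0x89 blk=8 s=0: L1-HIT | VC [10, 6, 12]
  [9] addr=0xc6 blk=12 s=0: VC-HIT | VC [10, 6, 8]
  [10] addr=0x63 blk=6 s=0: VC-HIT | VC [10, 12, 8]
  [11] addr=0x82 blk=8 s=0: VC-HIT | VC [10, 12, 6]
  [12] addr=0x6f blk=6 s=0: VC-HIT | VC [10, 12, 8]
  [13] addr=0x89 blk=8 s=0: VC-HIT | VC [10, 12, 6]
  [14] addr=0xa3 blk=10 s=0: VC-HIT | VC [8, 12, 6]

SEQ = [MISS, MISS, MISS, MISS, VC-HIT, L1-HIT, VC-HIT, L1-HIT, L1-HIT, VC-HIT, VC-HIT, VC-HIT, VC-HIT, VC-HIT, VC-HIT]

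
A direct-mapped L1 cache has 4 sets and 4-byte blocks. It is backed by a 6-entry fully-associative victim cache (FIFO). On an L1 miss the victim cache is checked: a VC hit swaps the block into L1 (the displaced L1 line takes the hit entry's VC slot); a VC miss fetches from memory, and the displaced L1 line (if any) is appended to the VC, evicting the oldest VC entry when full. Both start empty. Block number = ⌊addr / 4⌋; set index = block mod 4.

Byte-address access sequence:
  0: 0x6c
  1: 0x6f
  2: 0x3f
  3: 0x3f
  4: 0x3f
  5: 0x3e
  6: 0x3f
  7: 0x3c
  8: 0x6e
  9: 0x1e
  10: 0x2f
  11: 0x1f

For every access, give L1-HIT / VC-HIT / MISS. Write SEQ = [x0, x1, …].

0: 0x6c (blk 27, set 3) → MISS  vc=[]
1: 0x6f (blk 27, set 3) → L1-HIT  vc=[]
2: 0x3f (blk 15, set 3) → MISS  vc=[27]
3: 0x3f (blk 15, set 3) → L1-HIT  vc=[27]
4: 0x3f (blk 15, set 3) → L1-HIT  vc=[27]
5: 0x3e (blk 15, set 3) → L1-HIT  vc=[27]
6: 0x3f (blk 15, set 3) → L1-HIT  vc=[27]
7: 0x3c (blk 15, set 3) → L1-HIT  vc=[27]
8: 0x6e (blk 27, set 3) → VC-HIT  vc=[15]
9: 0x1e (blk 7, set 3) → MISS  vc=[15, 27]
10: 0x2f (blk 11, set 3) → MISS  vc=[15, 27, 7]
11: 0x1f (blk 7, set 3) → VC-HIT  vc=[15, 27, 11]

SEQ = [MISS, L1-HIT, MISS, L1-HIT, L1-HIT, L1-HIT, L1-HIT, L1-HIT, VC-HIT, MISS, MISS, VC-HIT]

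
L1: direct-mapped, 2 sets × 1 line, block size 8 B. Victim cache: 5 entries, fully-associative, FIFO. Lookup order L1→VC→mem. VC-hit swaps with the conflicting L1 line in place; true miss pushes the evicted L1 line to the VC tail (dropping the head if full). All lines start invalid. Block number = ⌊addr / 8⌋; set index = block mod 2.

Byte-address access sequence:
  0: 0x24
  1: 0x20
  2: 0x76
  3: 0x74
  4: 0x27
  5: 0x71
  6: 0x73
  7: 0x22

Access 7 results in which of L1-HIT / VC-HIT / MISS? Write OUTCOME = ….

OUTCOME = VC-HIT

0: 0x24 (blk 4, set 0) → MISS  vc=[]
1: 0x20 (blk 4, set 0) → L1-HIT  vc=[]
2: 0x76 (blk 14, set 0) → MISS  vc=[4]
3: 0x74 (blk 14, set 0) → L1-HIT  vc=[4]
4: 0x27 (blk 4, set 0) → VC-HIT  vc=[14]
5: 0x71 (blk 14, set 0) → VC-HIT  vc=[4]
6: 0x73 (blk 14, set 0) → L1-HIT  vc=[4]
7: 0x22 (blk 4, set 0) → VC-HIT  vc=[14]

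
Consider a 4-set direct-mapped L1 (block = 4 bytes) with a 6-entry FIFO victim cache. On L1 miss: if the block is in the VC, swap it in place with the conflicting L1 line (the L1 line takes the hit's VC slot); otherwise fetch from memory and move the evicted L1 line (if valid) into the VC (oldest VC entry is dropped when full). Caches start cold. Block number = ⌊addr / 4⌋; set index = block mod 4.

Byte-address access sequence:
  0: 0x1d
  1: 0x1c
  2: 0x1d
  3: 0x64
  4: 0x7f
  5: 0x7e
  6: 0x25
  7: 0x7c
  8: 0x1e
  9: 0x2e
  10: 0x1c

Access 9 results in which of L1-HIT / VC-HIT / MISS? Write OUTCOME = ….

OUTCOME = MISS

  [0] addr=0x1d blk=7 s=3: MISS | VC []
  [1] addr=0x1c blk=7 s=3: L1-HIT | VC []
  [2] addr=0x1d blk=7 s=3: L1-HIT | VC []
  [3] addr=0x64 blk=25 s=1: MISS | VC []
  [4] addr=0x7f blk=31 s=3: MISS | VC [7]
  [5] addr=0x7e blk=31 s=3: L1-HIT | VC [7]
  [6] addr=0x25 blk=9 s=1: MISS | VC [7, 25]
  [7] addr=0x7c blk=31 s=3: L1-HIT | VC [7, 25]
  [8] addr=0x1e blk=7 s=3: VC-HIT | VC [31, 25]
  [9] addr=0x2e blk=11 s=3: MISS | VC [31, 25, 7]
  [10] addr=0x1c blk=7 s=3: VC-HIT | VC [31, 25, 11]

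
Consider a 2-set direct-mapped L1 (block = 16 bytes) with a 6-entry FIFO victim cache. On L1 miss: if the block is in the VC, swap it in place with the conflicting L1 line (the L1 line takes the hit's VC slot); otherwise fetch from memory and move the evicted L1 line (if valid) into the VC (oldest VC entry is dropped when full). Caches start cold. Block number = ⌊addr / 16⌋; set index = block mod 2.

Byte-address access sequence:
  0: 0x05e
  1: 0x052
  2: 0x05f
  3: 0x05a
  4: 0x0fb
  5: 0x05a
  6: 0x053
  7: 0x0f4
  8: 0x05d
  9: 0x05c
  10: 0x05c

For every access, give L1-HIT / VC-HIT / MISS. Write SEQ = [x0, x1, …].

SEQ = [MISS, L1-HIT, L1-HIT, L1-HIT, MISS, VC-HIT, L1-HIT, VC-HIT, VC-HIT, L1-HIT, L1-HIT]

#0 0x5e→b5/s1 MISS; vc=[]
#1 0x52→b5/s1 L1-HIT; vc=[]
#2 0x5f→b5/s1 L1-HIT; vc=[]
#3 0x5a→b5/s1 L1-HIT; vc=[]
#4 0xfb→b15/s1 MISS; vc=[5]
#5 0x5a→b5/s1 VC-HIT; vc=[15]
#6 0x53→b5/s1 L1-HIT; vc=[15]
#7 0xf4→b15/s1 VC-HIT; vc=[5]
#8 0x5d→b5/s1 VC-HIT; vc=[15]
#9 0x5c→b5/s1 L1-HIT; vc=[15]
#10 0x5c→b5/s1 L1-HIT; vc=[15]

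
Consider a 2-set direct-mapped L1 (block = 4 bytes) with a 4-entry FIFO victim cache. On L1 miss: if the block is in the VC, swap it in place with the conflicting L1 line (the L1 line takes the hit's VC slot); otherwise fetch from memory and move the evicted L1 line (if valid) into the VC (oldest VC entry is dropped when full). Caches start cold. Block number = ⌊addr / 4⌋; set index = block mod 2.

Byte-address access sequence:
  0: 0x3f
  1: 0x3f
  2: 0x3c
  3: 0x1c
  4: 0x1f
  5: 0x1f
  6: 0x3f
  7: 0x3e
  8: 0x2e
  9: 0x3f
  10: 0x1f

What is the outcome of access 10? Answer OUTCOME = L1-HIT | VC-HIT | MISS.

0: 0x3f (blk 15, set 1) → MISS  vc=[]
1: 0x3f (blk 15, set 1) → L1-HIT  vc=[]
2: 0x3c (blk 15, set 1) → L1-HIT  vc=[]
3: 0x1c (blk 7, set 1) → MISS  vc=[15]
4: 0x1f (blk 7, set 1) → L1-HIT  vc=[15]
5: 0x1f (blk 7, set 1) → L1-HIT  vc=[15]
6: 0x3f (blk 15, set 1) → VC-HIT  vc=[7]
7: 0x3e (blk 15, set 1) → L1-HIT  vc=[7]
8: 0x2e (blk 11, set 1) → MISS  vc=[7, 15]
9: 0x3f (blk 15, set 1) → VC-HIT  vc=[7, 11]
10: 0x1f (blk 7, set 1) → VC-HIT  vc=[15, 11]

OUTCOME = VC-HIT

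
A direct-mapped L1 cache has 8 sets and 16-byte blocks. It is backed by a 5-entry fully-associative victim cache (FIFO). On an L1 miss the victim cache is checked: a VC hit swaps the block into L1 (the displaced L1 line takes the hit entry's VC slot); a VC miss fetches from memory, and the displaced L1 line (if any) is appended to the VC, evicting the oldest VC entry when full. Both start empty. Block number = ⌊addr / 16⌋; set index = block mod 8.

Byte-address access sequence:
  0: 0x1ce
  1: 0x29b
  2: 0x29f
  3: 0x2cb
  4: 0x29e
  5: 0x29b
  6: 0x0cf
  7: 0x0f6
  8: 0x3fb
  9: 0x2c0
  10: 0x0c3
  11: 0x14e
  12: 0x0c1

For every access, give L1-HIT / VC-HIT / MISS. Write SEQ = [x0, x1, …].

SEQ = [MISS, MISS, L1-HIT, MISS, L1-HIT, L1-HIT, MISS, MISS, MISS, VC-HIT, VC-HIT, MISS, VC-HIT]

0: 0x1ce (blk 28, set 4) → MISS  vc=[]
1: 0x29b (blk 41, set 1) → MISS  vc=[]
2: 0x29f (blk 41, set 1) → L1-HIT  vc=[]
3: 0x2cb (blk 44, set 4) → MISS  vc=[28]
4: 0x29e (blk 41, set 1) → L1-HIT  vc=[28]
5: 0x29b (blk 41, set 1) → L1-HIT  vc=[28]
6: 0xcf (blk 12, set 4) → MISS  vc=[28, 44]
7: 0xf6 (blk 15, set 7) → MISS  vc=[28, 44]
8: 0x3fb (blk 63, set 7) → MISS  vc=[28, 44, 15]
9: 0x2c0 (blk 44, set 4) → VC-HIT  vc=[28, 12, 15]
10: 0xc3 (blk 12, set 4) → VC-HIT  vc=[28, 44, 15]
11: 0x14e (blk 20, set 4) → MISS  vc=[28, 44, 15, 12]
12: 0xc1 (blk 12, set 4) → VC-HIT  vc=[28, 44, 15, 20]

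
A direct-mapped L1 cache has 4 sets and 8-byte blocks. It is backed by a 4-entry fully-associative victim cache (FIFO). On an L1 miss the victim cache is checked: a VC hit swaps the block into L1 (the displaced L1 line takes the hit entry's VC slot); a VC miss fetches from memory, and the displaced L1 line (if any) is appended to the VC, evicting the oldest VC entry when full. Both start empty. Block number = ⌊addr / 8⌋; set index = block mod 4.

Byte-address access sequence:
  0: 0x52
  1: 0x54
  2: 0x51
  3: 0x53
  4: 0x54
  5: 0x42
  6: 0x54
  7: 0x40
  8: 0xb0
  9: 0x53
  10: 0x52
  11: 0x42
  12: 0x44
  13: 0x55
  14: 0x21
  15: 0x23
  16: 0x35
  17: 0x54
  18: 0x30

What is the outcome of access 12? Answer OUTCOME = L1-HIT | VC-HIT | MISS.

OUTCOME = L1-HIT

  [0] addr=0x52 blk=10 s=2: MISS | VC []
  [1] addr=0x54 blk=10 s=2: L1-HIT | VC []
  [2] addr=0x51 blk=10 s=2: L1-HIT | VC []
  [3] addr=0x53 blk=10 s=2: L1-HIT | VC []
  [4] addr=0x54 blk=10 s=2: L1-HIT | VC []
  [5] addr=0x42 blk=8 s=0: MISS | VC []
  [6] addr=0x54 blk=10 s=2: L1-HIT | VC []
  [7] addr=0x40 blk=8 s=0: L1-HIT | VC []
  [8] addr=0xb0 blk=22 s=2: MISS | VC [10]
  [9] addr=0x53 blk=10 s=2: VC-HIT | VC [22]
  [10] addr=0x52 blk=10 s=2: L1-HIT | VC [22]
  [11] addr=0x42 blk=8 s=0: L1-HIT | VC [22]
  [12] addr=0x44 blk=8 s=0: L1-HIT | VC [22]
  [13] addr=0x55 blk=10 s=2: L1-HIT | VC [22]
  [14] addr=0x21 blk=4 s=0: MISS | VC [22, 8]
  [15] addr=0x23 blk=4 s=0: L1-HIT | VC [22, 8]
  [16] addr=0x35 blk=6 s=2: MISS | VC [22, 8, 10]
  [17] addr=0x54 blk=10 s=2: VC-HIT | VC [22, 8, 6]
  [18] addr=0x30 blk=6 s=2: VC-HIT | VC [22, 8, 10]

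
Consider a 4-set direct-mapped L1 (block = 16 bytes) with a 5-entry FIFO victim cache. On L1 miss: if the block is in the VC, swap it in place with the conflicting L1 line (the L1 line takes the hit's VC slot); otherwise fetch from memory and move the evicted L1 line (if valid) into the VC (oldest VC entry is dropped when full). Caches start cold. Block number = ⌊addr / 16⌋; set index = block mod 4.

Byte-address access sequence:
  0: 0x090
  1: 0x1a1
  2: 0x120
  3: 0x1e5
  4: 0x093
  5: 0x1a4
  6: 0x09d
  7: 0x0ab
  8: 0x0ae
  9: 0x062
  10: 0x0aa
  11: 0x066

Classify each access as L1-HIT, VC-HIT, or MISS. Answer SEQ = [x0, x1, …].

#0 0x90→b9/s1 MISS; vc=[]
#1 0x1a1→b26/s2 MISS; vc=[]
#2 0x120→b18/s2 MISS; vc=[26]
#3 0x1e5→b30/s2 MISS; vc=[26,18]
#4 0x93→b9/s1 L1-HIT; vc=[26,18]
#5 0x1a4→b26/s2 VC-HIT; vc=[30,18]
#6 0x9d→b9/s1 L1-HIT; vc=[30,18]
#7 0xab→b10/s2 MISS; vc=[30,18,26]
#8 0xae→b10/s2 L1-HIT; vc=[30,18,26]
#9 0x62→b6/s2 MISS; vc=[30,18,26,10]
#10 0xaa→b10/s2 VC-HIT; vc=[30,18,26,6]
#11 0x66→b6/s2 VC-HIT; vc=[30,18,26,10]

SEQ = [MISS, MISS, MISS, MISS, L1-HIT, VC-HIT, L1-HIT, MISS, L1-HIT, MISS, VC-HIT, VC-HIT]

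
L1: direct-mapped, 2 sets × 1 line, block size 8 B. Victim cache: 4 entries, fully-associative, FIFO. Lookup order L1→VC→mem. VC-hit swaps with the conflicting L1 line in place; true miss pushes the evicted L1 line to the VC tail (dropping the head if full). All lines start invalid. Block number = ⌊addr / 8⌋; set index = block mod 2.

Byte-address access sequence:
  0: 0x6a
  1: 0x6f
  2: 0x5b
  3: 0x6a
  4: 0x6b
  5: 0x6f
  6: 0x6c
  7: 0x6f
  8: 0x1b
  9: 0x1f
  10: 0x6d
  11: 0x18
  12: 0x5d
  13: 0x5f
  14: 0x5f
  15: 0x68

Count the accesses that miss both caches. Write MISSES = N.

MISSES = 3

#0 0x6a→b13/s1 MISS; vc=[]
#1 0x6f→b13/s1 L1-HIT; vc=[]
#2 0x5b→b11/s1 MISS; vc=[13]
#3 0x6a→b13/s1 VC-HIT; vc=[11]
#4 0x6b→b13/s1 L1-HIT; vc=[11]
#5 0x6f→b13/s1 L1-HIT; vc=[11]
#6 0x6c→b13/s1 L1-HIT; vc=[11]
#7 0x6f→b13/s1 L1-HIT; vc=[11]
#8 0x1b→b3/s1 MISS; vc=[11,13]
#9 0x1f→b3/s1 L1-HIT; vc=[11,13]
#10 0x6d→b13/s1 VC-HIT; vc=[11,3]
#11 0x18→b3/s1 VC-HIT; vc=[11,13]
#12 0x5d→b11/s1 VC-HIT; vc=[3,13]
#13 0x5f→b11/s1 L1-HIT; vc=[3,13]
#14 0x5f→b11/s1 L1-HIT; vc=[3,13]
#15 0x68→b13/s1 VC-HIT; vc=[3,11]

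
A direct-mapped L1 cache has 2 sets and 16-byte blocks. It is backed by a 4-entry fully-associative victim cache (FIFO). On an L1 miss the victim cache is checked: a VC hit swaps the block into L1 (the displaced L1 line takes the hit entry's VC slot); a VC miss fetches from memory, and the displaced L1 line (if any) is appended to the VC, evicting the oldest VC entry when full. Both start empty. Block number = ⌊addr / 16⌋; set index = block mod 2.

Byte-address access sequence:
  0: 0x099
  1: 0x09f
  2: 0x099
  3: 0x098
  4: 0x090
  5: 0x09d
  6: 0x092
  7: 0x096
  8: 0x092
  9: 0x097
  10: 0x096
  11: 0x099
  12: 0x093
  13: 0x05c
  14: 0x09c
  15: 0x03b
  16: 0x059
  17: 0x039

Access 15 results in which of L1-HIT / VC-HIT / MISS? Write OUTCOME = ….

OUTCOME = MISS

  [0] addr=0x99 blk=9 s=1: MISS | VC []
  [1] addr=0x9f blk=9 s=1: L1-HIT | VC []
  [2] addr=0x99 blk=9 s=1: L1-HIT | VC []
  [3] addr=0x98 blk=9 s=1: L1-HIT | VC []
  [4] addr=0x90 blk=9 s=1: L1-HIT | VC []
  [5] addr=0x9d blk=9 s=1: L1-HIT | VC []
  [6] addr=0x92 blk=9 s=1: L1-HIT | VC []
  [7] addr=0x96 blk=9 s=1: L1-HIT | VC []
  [8] addr=0x92 blk=9 s=1: L1-HIT | VC []
  [9] addr=0x97 blk=9 s=1: L1-HIT | VC []
  [10] addr=0x96 blk=9 s=1: L1-HIT | VC []
  [11] addr=0x99 blk=9 s=1: L1-HIT | VC []
  [12] addr=0x93 blk=9 s=1: L1-HIT | VC []
  [13] addr=0x5c blk=5 s=1: MISS | VC [9]
  [14] addr=0x9c blk=9 s=1: VC-HIT | VC [5]
  [15] addr=0x3b blk=3 s=1: MISS | VC [5, 9]
  [16] addr=0x59 blk=5 s=1: VC-HIT | VC [3, 9]
  [17] addr=0x39 blk=3 s=1: VC-HIT | VC [5, 9]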